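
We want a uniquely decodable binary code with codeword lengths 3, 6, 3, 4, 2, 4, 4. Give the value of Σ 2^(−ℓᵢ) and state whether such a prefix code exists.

0.703125; yes

With common denominator 2^6 = 64: Σ 2^(−ℓᵢ) = 8/64 + 1/64 + 8/64 + 4/64 + 16/64 + 4/64 + 4/64 = 45/64 = 0.703125.
Kraft's inequality requires Σ ≤ 1; here Σ = 0.703125 ≤ 1, so such a prefix code exists.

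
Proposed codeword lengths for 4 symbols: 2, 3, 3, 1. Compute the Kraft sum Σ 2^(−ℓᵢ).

With common denominator 2^3 = 8: Σ 2^(−ℓᵢ) = 2/8 + 1/8 + 1/8 + 4/8 = 8/8 = 1.

1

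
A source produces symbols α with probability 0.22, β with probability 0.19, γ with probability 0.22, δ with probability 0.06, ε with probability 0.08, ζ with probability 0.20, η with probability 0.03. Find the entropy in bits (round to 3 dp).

2.568 bits

H = −Σ pᵢ log₂ pᵢ.
−0.22·log₂(0.22) = 0.4806
−0.19·log₂(0.19) = 0.4552
−0.22·log₂(0.22) = 0.4806
−0.06·log₂(0.06) = 0.2435
−0.08·log₂(0.08) = 0.2915
−0.20·log₂(0.20) = 0.4644
−0.03·log₂(0.03) = 0.1518
Sum ≈ 2.5676 → 2.568 bits.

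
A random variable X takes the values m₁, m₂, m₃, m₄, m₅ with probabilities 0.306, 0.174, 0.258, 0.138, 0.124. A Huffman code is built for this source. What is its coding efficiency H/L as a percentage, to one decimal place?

Entropy H = −Σ p log₂ p ≈ 2.2338 bits.
Huffman merges: 31/250+69/500→131/500; 87/500+129/500→54/125; 131/500+153/500→71/125; 54/125+71/125→1. L = 1131/500 ≈ 2.2620.
Efficiency = H/L = 2.2338/2.2620 = 98.8%.

98.8%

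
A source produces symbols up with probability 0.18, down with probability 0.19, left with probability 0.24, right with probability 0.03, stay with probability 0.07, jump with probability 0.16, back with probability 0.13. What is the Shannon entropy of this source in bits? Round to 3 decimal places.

H = −Σ pᵢ log₂ pᵢ.
−0.18·log₂(0.18) = 0.4453
−0.19·log₂(0.19) = 0.4552
−0.24·log₂(0.24) = 0.4941
−0.03·log₂(0.03) = 0.1518
−0.07·log₂(0.07) = 0.2686
−0.16·log₂(0.16) = 0.4230
−0.13·log₂(0.13) = 0.3826
Sum ≈ 2.6207 → 2.621 bits.

2.621 bits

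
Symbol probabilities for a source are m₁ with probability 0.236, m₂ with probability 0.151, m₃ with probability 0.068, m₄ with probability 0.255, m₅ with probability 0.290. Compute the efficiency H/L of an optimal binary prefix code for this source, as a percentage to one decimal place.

Entropy H = −Σ p log₂ p ≈ 2.1878 bits.
Huffman merges: 17/250+151/1000→219/1000; 219/1000+59/250→91/200; 51/200+29/100→109/200; 91/200+109/200→1. L = 2219/1000 ≈ 2.2190.
Efficiency = H/L = 2.1878/2.2190 = 98.6%.

98.6%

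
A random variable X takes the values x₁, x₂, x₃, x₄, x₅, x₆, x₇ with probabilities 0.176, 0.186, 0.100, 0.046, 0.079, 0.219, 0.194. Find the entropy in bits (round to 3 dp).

2.657 bits

H = −Σ pᵢ log₂ pᵢ.
−0.176·log₂(0.176) = 0.4411
−0.186·log₂(0.186) = 0.4514
−0.100·log₂(0.100) = 0.3322
−0.046·log₂(0.046) = 0.2043
−0.079·log₂(0.079) = 0.2893
−0.219·log₂(0.219) = 0.4798
−0.194·log₂(0.194) = 0.4590
Sum ≈ 2.6571 → 2.657 bits.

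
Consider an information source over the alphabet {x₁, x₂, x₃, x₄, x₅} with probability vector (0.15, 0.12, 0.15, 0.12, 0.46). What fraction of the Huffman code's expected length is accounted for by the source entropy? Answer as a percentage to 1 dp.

99.5%

Entropy H = −Σ p log₂ p ≈ 2.0706 bits.
Huffman merges: 3/25+3/25→6/25; 3/20+3/20→3/10; 6/25+3/10→27/50; 23/50+27/50→1. L = 52/25 ≈ 2.0800.
Efficiency = H/L = 2.0706/2.0800 = 99.5%.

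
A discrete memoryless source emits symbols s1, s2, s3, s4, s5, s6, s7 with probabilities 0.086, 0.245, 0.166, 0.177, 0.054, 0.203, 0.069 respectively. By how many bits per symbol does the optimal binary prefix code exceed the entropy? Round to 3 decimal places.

0.041 bits

Entropy H = −Σ p log₂ p ≈ 2.6343 bits.
Huffman merges: 27/500+69/1000→123/1000; 43/500+123/1000→209/1000; 83/500+177/1000→343/1000; 203/1000+209/1000→103/250; 49/200+343/1000→147/250; 103/250+147/250→1. L = 107/40 ≈ 2.6750.
L − H = 2.6750 − 2.6343 = 0.041 bits.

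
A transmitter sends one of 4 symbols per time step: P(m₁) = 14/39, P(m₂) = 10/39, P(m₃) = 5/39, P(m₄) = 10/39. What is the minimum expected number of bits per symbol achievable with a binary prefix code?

2 bits/symbol

Repeatedly combine the two least-probable nodes; the expected code length is the sum of the merged weights.
merge 5/39 + 10/39 → 5/13
merge 10/39 + 14/39 → 8/13
merge 5/13 + 8/13 → 1
L = 5/13 + 8/13 + 1 = 2 bits/symbol.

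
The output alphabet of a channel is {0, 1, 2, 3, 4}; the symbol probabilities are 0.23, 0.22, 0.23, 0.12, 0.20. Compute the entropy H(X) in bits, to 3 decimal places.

H = −Σ pᵢ log₂ pᵢ.
−0.23·log₂(0.23) = 0.4877
−0.22·log₂(0.22) = 0.4806
−0.23·log₂(0.23) = 0.4877
−0.12·log₂(0.12) = 0.3671
−0.20·log₂(0.20) = 0.4644
Sum ≈ 2.2874 → 2.287 bits.

2.287 bits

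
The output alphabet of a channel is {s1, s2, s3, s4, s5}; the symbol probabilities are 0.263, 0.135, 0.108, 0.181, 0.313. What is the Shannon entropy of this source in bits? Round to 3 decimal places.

H = −Σ pᵢ log₂ pᵢ.
−0.263·log₂(0.263) = 0.5068
−0.135·log₂(0.135) = 0.3900
−0.108·log₂(0.108) = 0.3468
−0.181·log₂(0.181) = 0.4463
−0.313·log₂(0.313) = 0.5245
Sum ≈ 2.2144 → 2.214 bits.

2.214 bits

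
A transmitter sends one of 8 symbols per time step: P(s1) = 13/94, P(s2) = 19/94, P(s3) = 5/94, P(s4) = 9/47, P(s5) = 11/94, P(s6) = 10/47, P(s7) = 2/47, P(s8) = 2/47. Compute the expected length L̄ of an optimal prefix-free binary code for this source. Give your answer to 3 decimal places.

Repeatedly combine the two least-probable nodes; the expected code length is the sum of the merged weights.
merge 2/47 + 2/47 → 4/47
merge 5/94 + 4/47 → 13/94
merge 11/94 + 13/94 → 12/47
merge 13/94 + 9/47 → 31/94
merge 19/94 + 10/47 → 39/94
merge 12/47 + 31/94 → 55/94
merge 39/94 + 55/94 → 1
L = 4/47 + 13/94 + 12/47 + 31/94 + 39/94 + 55/94 + 1 = 132/47 ≈ 2.809 bits/symbol.

2.809 bits/symbol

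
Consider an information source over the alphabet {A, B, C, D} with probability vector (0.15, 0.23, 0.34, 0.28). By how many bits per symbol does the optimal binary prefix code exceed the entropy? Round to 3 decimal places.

0.058 bits

Entropy H = −Σ p log₂ p ≈ 1.9416 bits.
Huffman merges: 3/20+23/100→19/50; 7/25+17/50→31/50; 19/50+31/50→1. L = 2 ≈ 2.0000.
L − H = 2.0000 − 1.9416 = 0.058 bits.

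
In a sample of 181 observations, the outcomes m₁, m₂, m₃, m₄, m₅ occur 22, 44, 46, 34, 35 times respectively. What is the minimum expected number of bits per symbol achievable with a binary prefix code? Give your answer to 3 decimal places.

2.309 bits/symbol

Probabilities are the counts divided by 181.
Repeatedly combine the two least-probable nodes; the expected code length is the sum of the merged weights.
merge 22/181 + 34/181 → 56/181
merge 35/181 + 44/181 → 79/181
merge 46/181 + 56/181 → 102/181
merge 79/181 + 102/181 → 1
L = 56/181 + 79/181 + 102/181 + 1 = 418/181 ≈ 2.309 bits/symbol.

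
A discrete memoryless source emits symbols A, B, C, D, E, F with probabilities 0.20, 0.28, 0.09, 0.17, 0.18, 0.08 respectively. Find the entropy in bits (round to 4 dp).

2.4627 bits

H = −Σ pᵢ log₂ pᵢ.
−0.20·log₂(0.20) = 0.4644
−0.28·log₂(0.28) = 0.5142
−0.09·log₂(0.09) = 0.3127
−0.17·log₂(0.17) = 0.4346
−0.18·log₂(0.18) = 0.4453
−0.08·log₂(0.08) = 0.2915
Sum ≈ 2.4627 → 2.4627 bits.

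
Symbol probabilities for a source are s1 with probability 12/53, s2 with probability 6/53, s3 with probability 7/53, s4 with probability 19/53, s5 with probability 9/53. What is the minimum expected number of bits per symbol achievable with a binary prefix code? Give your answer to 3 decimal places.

Repeatedly combine the two least-probable nodes; the expected code length is the sum of the merged weights.
merge 6/53 + 7/53 → 13/53
merge 9/53 + 12/53 → 21/53
merge 13/53 + 19/53 → 32/53
merge 21/53 + 32/53 → 1
L = 13/53 + 21/53 + 32/53 + 1 = 119/53 ≈ 2.245 bits/symbol.

2.245 bits/symbol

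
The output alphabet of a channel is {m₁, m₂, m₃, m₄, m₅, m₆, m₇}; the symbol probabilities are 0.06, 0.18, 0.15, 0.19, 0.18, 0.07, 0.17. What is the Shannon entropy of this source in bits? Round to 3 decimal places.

H = −Σ pᵢ log₂ pᵢ.
−0.06·log₂(0.06) = 0.2435
−0.18·log₂(0.18) = 0.4453
−0.15·log₂(0.15) = 0.4105
−0.19·log₂(0.19) = 0.4552
−0.18·log₂(0.18) = 0.4453
−0.07·log₂(0.07) = 0.2686
−0.17·log₂(0.17) = 0.4346
Sum ≈ 2.7031 → 2.703 bits.

2.703 bits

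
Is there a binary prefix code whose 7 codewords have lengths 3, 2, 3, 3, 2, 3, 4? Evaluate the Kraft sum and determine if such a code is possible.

With common denominator 2^4 = 16: Σ 2^(−ℓᵢ) = 2/16 + 4/16 + 2/16 + 2/16 + 4/16 + 2/16 + 1/16 = 17/16 = 1.0625.
Kraft's inequality requires Σ ≤ 1; here Σ = 1.0625 > 1, so no such prefix code exists.

1.0625; no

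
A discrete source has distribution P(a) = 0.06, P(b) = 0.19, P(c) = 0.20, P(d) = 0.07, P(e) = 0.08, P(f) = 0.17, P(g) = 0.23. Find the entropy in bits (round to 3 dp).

2.645 bits

H = −Σ pᵢ log₂ pᵢ.
−0.06·log₂(0.06) = 0.2435
−0.19·log₂(0.19) = 0.4552
−0.20·log₂(0.20) = 0.4644
−0.07·log₂(0.07) = 0.2686
−0.08·log₂(0.08) = 0.2915
−0.17·log₂(0.17) = 0.4346
−0.23·log₂(0.23) = 0.4877
Sum ≈ 2.6455 → 2.645 bits.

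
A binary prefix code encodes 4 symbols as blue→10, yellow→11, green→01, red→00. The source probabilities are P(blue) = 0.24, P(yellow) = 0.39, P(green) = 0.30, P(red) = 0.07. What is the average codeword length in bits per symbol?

L̄ = Σ pᵢ·ℓᵢ = 0.24·2 + 0.39·2 + 0.30·2 + 0.07·2 = 2 bits/symbol.

2 bits/symbol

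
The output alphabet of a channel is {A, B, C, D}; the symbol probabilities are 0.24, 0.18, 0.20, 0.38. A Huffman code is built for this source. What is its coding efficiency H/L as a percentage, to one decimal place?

Entropy H = −Σ p log₂ p ≈ 1.9343 bits.
Huffman merges: 9/50+1/5→19/50; 6/25+19/50→31/50; 19/50+31/50→1. L = 2 ≈ 2.0000.
Efficiency = H/L = 1.9343/2.0000 = 96.7%.

96.7%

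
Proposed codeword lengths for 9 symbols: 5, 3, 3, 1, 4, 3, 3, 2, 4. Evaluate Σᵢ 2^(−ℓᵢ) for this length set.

With common denominator 2^5 = 32: Σ 2^(−ℓᵢ) = 1/32 + 4/32 + 4/32 + 16/32 + 2/32 + 4/32 + 4/32 + 8/32 + 2/32 = 45/32 = 1.40625.

1.40625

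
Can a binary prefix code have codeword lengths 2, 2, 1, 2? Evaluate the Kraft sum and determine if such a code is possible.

1.25; no

With common denominator 2^2 = 4: Σ 2^(−ℓᵢ) = 1/4 + 1/4 + 2/4 + 1/4 = 5/4 = 1.25.
Kraft's inequality requires Σ ≤ 1; here Σ = 1.25 > 1, so no such prefix code exists.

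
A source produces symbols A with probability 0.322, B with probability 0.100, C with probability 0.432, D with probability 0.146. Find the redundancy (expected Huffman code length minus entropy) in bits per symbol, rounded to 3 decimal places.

Entropy H = −Σ p log₂ p ≈ 1.7870 bits.
Huffman merges: 1/10+73/500→123/500; 123/500+161/500→71/125; 54/125+71/125→1. L = 907/500 ≈ 1.8140.
L − H = 1.8140 − 1.7870 = 0.027 bits.

0.027 bits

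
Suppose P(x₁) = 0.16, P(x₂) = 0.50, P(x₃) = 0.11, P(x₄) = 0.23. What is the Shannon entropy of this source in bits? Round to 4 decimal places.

1.7610 bits

H = −Σ pᵢ log₂ pᵢ.
−0.16·log₂(0.16) = 0.4230
−0.50·log₂(0.50) = 0.5000
−0.11·log₂(0.11) = 0.3503
−0.23·log₂(0.23) = 0.4877
Sum ≈ 1.7610 → 1.7610 bits.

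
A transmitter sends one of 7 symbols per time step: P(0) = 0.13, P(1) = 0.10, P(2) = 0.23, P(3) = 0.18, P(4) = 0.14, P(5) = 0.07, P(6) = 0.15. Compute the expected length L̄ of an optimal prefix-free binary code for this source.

2.76 bits/symbol

Repeatedly combine the two least-probable nodes; the expected code length is the sum of the merged weights.
merge 7/100 + 1/10 → 17/100
merge 13/100 + 7/50 → 27/100
merge 3/20 + 17/100 → 8/25
merge 9/50 + 23/100 → 41/100
merge 27/100 + 8/25 → 59/100
merge 41/100 + 59/100 → 1
L = 17/100 + 27/100 + 8/25 + 41/100 + 59/100 + 1 = 69/25 = 2.76 bits/symbol.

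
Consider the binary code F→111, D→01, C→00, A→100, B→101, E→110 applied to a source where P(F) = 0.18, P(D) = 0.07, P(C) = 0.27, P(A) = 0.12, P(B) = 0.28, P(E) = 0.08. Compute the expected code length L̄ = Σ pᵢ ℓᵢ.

L̄ = Σ pᵢ·ℓᵢ = 0.18·3 + 0.07·2 + 0.27·2 + 0.12·3 + 0.28·3 + 0.08·3 = 2.66 bits/symbol.

2.66 bits/symbol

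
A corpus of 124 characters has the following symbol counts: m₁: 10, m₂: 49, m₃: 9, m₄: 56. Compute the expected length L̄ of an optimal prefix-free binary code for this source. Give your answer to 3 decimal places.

1.702 bits/symbol

Probabilities are the counts divided by 124.
Repeatedly combine the two least-probable nodes; the expected code length is the sum of the merged weights.
merge 9/124 + 5/62 → 19/124
merge 19/124 + 49/124 → 17/31
merge 14/31 + 17/31 → 1
L = 19/124 + 17/31 + 1 = 211/124 ≈ 1.702 bits/symbol.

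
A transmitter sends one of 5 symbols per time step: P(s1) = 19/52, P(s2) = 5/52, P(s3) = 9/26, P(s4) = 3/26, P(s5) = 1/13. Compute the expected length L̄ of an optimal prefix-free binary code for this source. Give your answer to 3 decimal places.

Repeatedly combine the two least-probable nodes; the expected code length is the sum of the merged weights.
merge 1/13 + 5/52 → 9/52
merge 3/26 + 9/52 → 15/52
merge 15/52 + 9/26 → 33/52
merge 19/52 + 33/52 → 1
L = 9/52 + 15/52 + 33/52 + 1 = 109/52 ≈ 2.096 bits/symbol.

2.096 bits/symbol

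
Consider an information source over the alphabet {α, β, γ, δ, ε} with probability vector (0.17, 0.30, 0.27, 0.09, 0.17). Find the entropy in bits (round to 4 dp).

H = −Σ pᵢ log₂ pᵢ.
−0.17·log₂(0.17) = 0.4346
−0.30·log₂(0.30) = 0.5211
−0.27·log₂(0.27) = 0.5100
−0.09·log₂(0.09) = 0.3127
−0.17·log₂(0.17) = 0.4346
Sum ≈ 2.2129 → 2.2129 bits.

2.2129 bits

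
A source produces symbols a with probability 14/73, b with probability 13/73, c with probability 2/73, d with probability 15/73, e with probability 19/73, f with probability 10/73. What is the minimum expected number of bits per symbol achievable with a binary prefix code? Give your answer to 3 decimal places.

2.507 bits/symbol

Repeatedly combine the two least-probable nodes; the expected code length is the sum of the merged weights.
merge 2/73 + 10/73 → 12/73
merge 12/73 + 13/73 → 25/73
merge 14/73 + 15/73 → 29/73
merge 19/73 + 25/73 → 44/73
merge 29/73 + 44/73 → 1
L = 12/73 + 25/73 + 29/73 + 44/73 + 1 = 183/73 ≈ 2.507 bits/symbol.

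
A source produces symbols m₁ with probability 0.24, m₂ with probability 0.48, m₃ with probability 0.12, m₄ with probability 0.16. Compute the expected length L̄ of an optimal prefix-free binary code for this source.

Repeatedly combine the two least-probable nodes; the expected code length is the sum of the merged weights.
merge 3/25 + 4/25 → 7/25
merge 6/25 + 7/25 → 13/25
merge 12/25 + 13/25 → 1
L = 7/25 + 13/25 + 1 = 9/5 = 1.8 bits/symbol.

1.8 bits/symbol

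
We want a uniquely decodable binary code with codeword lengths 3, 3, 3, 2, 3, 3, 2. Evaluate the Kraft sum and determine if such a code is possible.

1.125; no

With common denominator 2^3 = 8: Σ 2^(−ℓᵢ) = 1/8 + 1/8 + 1/8 + 2/8 + 1/8 + 1/8 + 2/8 = 9/8 = 1.125.
Kraft's inequality requires Σ ≤ 1; here Σ = 1.125 > 1, so no such prefix code exists.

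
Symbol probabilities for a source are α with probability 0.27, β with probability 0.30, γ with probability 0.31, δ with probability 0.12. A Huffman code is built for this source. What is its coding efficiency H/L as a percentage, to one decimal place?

Entropy H = −Σ p log₂ p ≈ 1.9220 bits.
Huffman merges: 3/25+27/100→39/100; 3/10+31/100→61/100; 39/100+61/100→1. L = 2 ≈ 2.0000.
Efficiency = H/L = 1.9220/2.0000 = 96.1%.

96.1%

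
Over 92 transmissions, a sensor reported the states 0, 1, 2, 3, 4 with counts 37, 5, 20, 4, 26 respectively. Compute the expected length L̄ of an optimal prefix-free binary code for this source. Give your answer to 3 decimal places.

Probabilities are the counts divided by 92.
Repeatedly combine the two least-probable nodes; the expected code length is the sum of the merged weights.
merge 1/23 + 5/92 → 9/92
merge 9/92 + 5/23 → 29/92
merge 13/46 + 29/92 → 55/92
merge 37/92 + 55/92 → 1
L = 9/92 + 29/92 + 55/92 + 1 = 185/92 ≈ 2.011 bits/symbol.

2.011 bits/symbol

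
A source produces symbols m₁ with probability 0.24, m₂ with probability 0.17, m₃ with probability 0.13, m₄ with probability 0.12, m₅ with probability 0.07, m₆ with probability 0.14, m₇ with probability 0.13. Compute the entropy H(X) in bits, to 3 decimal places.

2.727 bits

H = −Σ pᵢ log₂ pᵢ.
−0.24·log₂(0.24) = 0.4941
−0.17·log₂(0.17) = 0.4346
−0.13·log₂(0.13) = 0.3826
−0.12·log₂(0.12) = 0.3671
−0.07·log₂(0.07) = 0.2686
−0.14·log₂(0.14) = 0.3971
−0.13·log₂(0.13) = 0.3826
Sum ≈ 2.7267 → 2.727 bits.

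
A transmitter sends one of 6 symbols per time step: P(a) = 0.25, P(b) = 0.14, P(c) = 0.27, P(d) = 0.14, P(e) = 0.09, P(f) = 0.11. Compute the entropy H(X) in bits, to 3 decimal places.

H = −Σ pᵢ log₂ pᵢ.
−0.25·log₂(0.25) = 0.5000
−0.14·log₂(0.14) = 0.3971
−0.27·log₂(0.27) = 0.5100
−0.14·log₂(0.14) = 0.3971
−0.09·log₂(0.09) = 0.3127
−0.11·log₂(0.11) = 0.3503
Sum ≈ 2.4672 → 2.467 bits.

2.467 bits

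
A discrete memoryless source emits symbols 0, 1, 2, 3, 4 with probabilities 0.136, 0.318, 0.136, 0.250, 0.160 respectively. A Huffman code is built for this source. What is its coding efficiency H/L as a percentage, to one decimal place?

Entropy H = −Σ p log₂ p ≈ 2.2315 bits.
Huffman merges: 17/125+17/125→34/125; 4/25+1/4→41/100; 34/125+159/500→59/100; 41/100+59/100→1. L = 284/125 ≈ 2.2720.
Efficiency = H/L = 2.2315/2.2720 = 98.2%.

98.2%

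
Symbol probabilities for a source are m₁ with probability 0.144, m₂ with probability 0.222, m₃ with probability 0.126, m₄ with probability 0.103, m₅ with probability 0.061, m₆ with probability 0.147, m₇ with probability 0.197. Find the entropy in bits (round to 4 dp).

2.7134 bits

H = −Σ pᵢ log₂ pᵢ.
−0.144·log₂(0.144) = 0.4026
−0.222·log₂(0.222) = 0.4820
−0.126·log₂(0.126) = 0.3766
−0.103·log₂(0.103) = 0.3378
−0.061·log₂(0.061) = 0.2461
−0.147·log₂(0.147) = 0.4066
−0.197·log₂(0.197) = 0.4617
Sum ≈ 2.7134 → 2.7134 bits.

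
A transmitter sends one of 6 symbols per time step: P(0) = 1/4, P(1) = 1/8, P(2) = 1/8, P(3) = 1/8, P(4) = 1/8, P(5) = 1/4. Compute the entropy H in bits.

Each probability is a power of 1/2, so log₂(1/p) is an integer.
H = Σ p·log₂(1/p) = 1/4·2 + 1/8·3 + 1/8·3 + 1/8·3 + 1/8·3 + 1/4·2 = 2.5 bits.

2.5 bits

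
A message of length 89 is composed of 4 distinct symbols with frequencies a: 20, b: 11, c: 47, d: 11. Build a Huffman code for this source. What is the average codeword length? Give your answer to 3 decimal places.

1.719 bits/symbol

Probabilities are the counts divided by 89.
Repeatedly combine the two least-probable nodes; the expected code length is the sum of the merged weights.
merge 11/89 + 11/89 → 22/89
merge 20/89 + 22/89 → 42/89
merge 42/89 + 47/89 → 1
L = 22/89 + 42/89 + 1 = 153/89 ≈ 1.719 bits/symbol.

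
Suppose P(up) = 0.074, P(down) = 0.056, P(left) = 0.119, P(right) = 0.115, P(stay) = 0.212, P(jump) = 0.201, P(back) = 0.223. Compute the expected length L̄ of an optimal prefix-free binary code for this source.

Repeatedly combine the two least-probable nodes; the expected code length is the sum of the merged weights.
merge 7/125 + 37/500 → 13/100
merge 23/200 + 119/1000 → 117/500
merge 13/100 + 201/1000 → 331/1000
merge 53/250 + 223/1000 → 87/200
merge 117/500 + 331/1000 → 113/200
merge 87/200 + 113/200 → 1
L = 13/100 + 117/500 + 331/1000 + 87/200 + 113/200 + 1 = 539/200 = 2.695 bits/symbol.

2.695 bits/symbol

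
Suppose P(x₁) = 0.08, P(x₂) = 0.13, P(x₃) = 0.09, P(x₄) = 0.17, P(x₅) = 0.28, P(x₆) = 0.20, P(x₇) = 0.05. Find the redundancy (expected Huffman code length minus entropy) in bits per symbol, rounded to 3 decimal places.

Entropy H = −Σ p log₂ p ≈ 2.6161 bits.
Huffman merges: 1/20+2/25→13/100; 9/100+13/100→11/50; 13/100+17/100→3/10; 1/5+11/50→21/50; 7/25+3/10→29/50; 21/50+29/50→1. L = 53/20 ≈ 2.6500.
L − H = 2.6500 − 2.6161 = 0.034 bits.

0.034 bits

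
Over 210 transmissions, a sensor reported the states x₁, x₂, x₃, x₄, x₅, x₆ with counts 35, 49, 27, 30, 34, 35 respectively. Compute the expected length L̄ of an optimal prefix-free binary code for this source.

2.6 bits/symbol

Probabilities are the counts divided by 210.
Repeatedly combine the two least-probable nodes; the expected code length is the sum of the merged weights.
merge 9/70 + 1/7 → 19/70
merge 17/105 + 1/6 → 23/70
merge 1/6 + 7/30 → 2/5
merge 19/70 + 23/70 → 3/5
merge 2/5 + 3/5 → 1
L = 19/70 + 23/70 + 2/5 + 3/5 + 1 = 13/5 = 2.6 bits/symbol.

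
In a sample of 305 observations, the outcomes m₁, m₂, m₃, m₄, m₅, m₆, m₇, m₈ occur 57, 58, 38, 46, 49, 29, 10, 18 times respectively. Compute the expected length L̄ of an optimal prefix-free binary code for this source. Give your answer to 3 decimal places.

Probabilities are the counts divided by 305.
Repeatedly combine the two least-probable nodes; the expected code length is the sum of the merged weights.
merge 2/61 + 18/305 → 28/305
merge 28/305 + 29/305 → 57/305
merge 38/305 + 46/305 → 84/305
merge 49/305 + 57/305 → 106/305
merge 57/305 + 58/305 → 23/61
merge 84/305 + 106/305 → 38/61
merge 23/61 + 38/61 → 1
L = 28/305 + 57/305 + 84/305 + 106/305 + 23/61 + 38/61 + 1 = 177/61 ≈ 2.902 bits/symbol.

2.902 bits/symbol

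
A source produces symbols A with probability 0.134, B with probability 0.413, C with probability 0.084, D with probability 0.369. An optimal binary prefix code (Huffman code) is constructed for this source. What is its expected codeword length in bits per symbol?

Repeatedly combine the two least-probable nodes; the expected code length is the sum of the merged weights.
merge 21/250 + 67/500 → 109/500
merge 109/500 + 369/1000 → 587/1000
merge 413/1000 + 587/1000 → 1
L = 109/500 + 587/1000 + 1 = 361/200 = 1.805 bits/symbol.

1.805 bits/symbol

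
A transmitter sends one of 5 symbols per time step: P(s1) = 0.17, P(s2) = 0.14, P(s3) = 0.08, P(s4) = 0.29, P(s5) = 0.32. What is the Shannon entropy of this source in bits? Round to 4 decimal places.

2.1671 bits

H = −Σ pᵢ log₂ pᵢ.
−0.17·log₂(0.17) = 0.4346
−0.14·log₂(0.14) = 0.3971
−0.08·log₂(0.08) = 0.2915
−0.29·log₂(0.29) = 0.5179
−0.32·log₂(0.32) = 0.5260
Sum ≈ 2.1671 → 2.1671 bits.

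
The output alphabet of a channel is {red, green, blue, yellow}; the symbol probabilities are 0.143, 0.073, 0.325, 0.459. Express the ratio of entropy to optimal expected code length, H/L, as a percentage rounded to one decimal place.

Entropy H = −Σ p log₂ p ≈ 1.7195 bits.
Huffman merges: 73/1000+143/1000→27/125; 27/125+13/40→541/1000; 459/1000+541/1000→1. L = 1757/1000 ≈ 1.7570.
Efficiency = H/L = 1.7195/1.7570 = 97.9%.

97.9%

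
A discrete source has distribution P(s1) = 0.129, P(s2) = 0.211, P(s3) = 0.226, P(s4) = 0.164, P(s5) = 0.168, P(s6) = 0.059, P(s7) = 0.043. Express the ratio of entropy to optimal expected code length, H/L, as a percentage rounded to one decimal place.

Entropy H = −Σ p log₂ p ≈ 2.6359 bits.
Huffman merges: 43/1000+59/1000→51/500; 51/500+129/1000→231/1000; 41/250+21/125→83/250; 211/1000+113/500→437/1000; 231/1000+83/250→563/1000; 437/1000+563/1000→1. L = 533/200 ≈ 2.6650.
Efficiency = H/L = 2.6359/2.6650 = 98.9%.

98.9%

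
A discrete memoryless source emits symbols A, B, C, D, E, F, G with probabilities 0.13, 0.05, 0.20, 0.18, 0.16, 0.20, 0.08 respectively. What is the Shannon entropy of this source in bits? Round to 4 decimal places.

H = −Σ pᵢ log₂ pᵢ.
−0.13·log₂(0.13) = 0.3826
−0.05·log₂(0.05) = 0.2161
−0.20·log₂(0.20) = 0.4644
−0.18·log₂(0.18) = 0.4453
−0.16·log₂(0.16) = 0.4230
−0.20·log₂(0.20) = 0.4644
−0.08·log₂(0.08) = 0.2915
Sum ≈ 2.6873 → 2.6873 bits.

2.6873 bits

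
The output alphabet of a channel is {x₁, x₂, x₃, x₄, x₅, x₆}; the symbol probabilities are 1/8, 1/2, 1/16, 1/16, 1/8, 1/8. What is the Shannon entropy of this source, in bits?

2.125 bits

Each probability is a power of 1/2, so log₂(1/p) is an integer.
H = Σ p·log₂(1/p) = 1/8·3 + 1/2·1 + 1/16·4 + 1/16·4 + 1/8·3 + 1/8·3 = 2.125 bits.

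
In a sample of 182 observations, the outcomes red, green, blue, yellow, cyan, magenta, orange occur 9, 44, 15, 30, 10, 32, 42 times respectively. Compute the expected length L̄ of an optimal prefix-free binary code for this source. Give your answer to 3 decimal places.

2.632 bits/symbol

Probabilities are the counts divided by 182.
Repeatedly combine the two least-probable nodes; the expected code length is the sum of the merged weights.
merge 9/182 + 5/91 → 19/182
merge 15/182 + 19/182 → 17/91
merge 15/91 + 16/91 → 31/91
merge 17/91 + 3/13 → 38/91
merge 22/91 + 31/91 → 53/91
merge 38/91 + 53/91 → 1
L = 19/182 + 17/91 + 31/91 + 38/91 + 53/91 + 1 = 479/182 ≈ 2.632 bits/symbol.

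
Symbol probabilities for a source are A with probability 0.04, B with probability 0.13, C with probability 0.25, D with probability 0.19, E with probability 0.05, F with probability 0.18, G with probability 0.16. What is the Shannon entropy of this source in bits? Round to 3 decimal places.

2.608 bits

H = −Σ pᵢ log₂ pᵢ.
−0.04·log₂(0.04) = 0.1858
−0.13·log₂(0.13) = 0.3826
−0.25·log₂(0.25) = 0.5000
−0.19·log₂(0.19) = 0.4552
−0.05·log₂(0.05) = 0.2161
−0.18·log₂(0.18) = 0.4453
−0.16·log₂(0.16) = 0.4230
Sum ≈ 2.6080 → 2.608 bits.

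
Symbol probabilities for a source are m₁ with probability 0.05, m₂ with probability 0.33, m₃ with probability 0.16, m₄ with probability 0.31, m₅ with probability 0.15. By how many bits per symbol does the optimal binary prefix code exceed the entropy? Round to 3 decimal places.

0.099 bits

Entropy H = −Σ p log₂ p ≈ 2.1013 bits.
Huffman merges: 1/20+3/20→1/5; 4/25+1/5→9/25; 31/100+33/100→16/25; 9/25+16/25→1. L = 11/5 ≈ 2.2000.
L − H = 2.2000 − 2.1013 = 0.099 bits.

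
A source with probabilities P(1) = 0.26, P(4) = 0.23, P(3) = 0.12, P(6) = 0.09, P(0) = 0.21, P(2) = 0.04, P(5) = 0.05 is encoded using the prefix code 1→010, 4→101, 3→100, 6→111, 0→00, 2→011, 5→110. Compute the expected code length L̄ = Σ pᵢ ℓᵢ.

L̄ = Σ pᵢ·ℓᵢ = 0.26·3 + 0.23·3 + 0.12·3 + 0.09·3 + 0.21·2 + 0.04·3 + 0.05·3 = 2.79 bits/symbol.

2.79 bits/symbol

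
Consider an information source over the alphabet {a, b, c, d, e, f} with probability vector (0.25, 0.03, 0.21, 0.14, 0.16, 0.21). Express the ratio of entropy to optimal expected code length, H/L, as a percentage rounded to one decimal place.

Entropy H = −Σ p log₂ p ≈ 2.4175 bits.
Huffman merges: 3/100+7/50→17/100; 4/25+17/100→33/100; 21/100+21/100→21/50; 1/4+33/100→29/50; 21/50+29/50→1. L = 5/2 ≈ 2.5000.
Efficiency = H/L = 2.4175/2.5000 = 96.7%.

96.7%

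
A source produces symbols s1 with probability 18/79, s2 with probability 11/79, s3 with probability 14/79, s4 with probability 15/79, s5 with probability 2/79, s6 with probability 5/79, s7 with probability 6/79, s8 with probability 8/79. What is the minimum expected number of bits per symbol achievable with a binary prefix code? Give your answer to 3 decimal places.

2.835 bits/symbol

Repeatedly combine the two least-probable nodes; the expected code length is the sum of the merged weights.
merge 2/79 + 5/79 → 7/79
merge 6/79 + 7/79 → 13/79
merge 8/79 + 11/79 → 19/79
merge 13/79 + 14/79 → 27/79
merge 15/79 + 18/79 → 33/79
merge 19/79 + 27/79 → 46/79
merge 33/79 + 46/79 → 1
L = 7/79 + 13/79 + 19/79 + 27/79 + 33/79 + 46/79 + 1 = 224/79 ≈ 2.835 bits/symbol.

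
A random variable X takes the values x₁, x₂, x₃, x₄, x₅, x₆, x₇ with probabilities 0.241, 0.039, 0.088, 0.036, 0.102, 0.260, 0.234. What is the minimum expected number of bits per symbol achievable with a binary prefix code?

Repeatedly combine the two least-probable nodes; the expected code length is the sum of the merged weights.
merge 9/250 + 39/1000 → 3/40
merge 3/40 + 11/125 → 163/1000
merge 51/500 + 163/1000 → 53/200
merge 117/500 + 241/1000 → 19/40
merge 13/50 + 53/200 → 21/40
merge 19/40 + 21/40 → 1
L = 3/40 + 163/1000 + 53/200 + 19/40 + 21/40 + 1 = 2503/1000 = 2.503 bits/symbol.

2.503 bits/symbol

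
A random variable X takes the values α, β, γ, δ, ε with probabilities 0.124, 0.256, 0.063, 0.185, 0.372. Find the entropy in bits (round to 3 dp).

H = −Σ pᵢ log₂ pᵢ.
−0.124·log₂(0.124) = 0.3734
−0.256·log₂(0.256) = 0.5032
−0.063·log₂(0.063) = 0.2513
−0.185·log₂(0.185) = 0.4504
−0.372·log₂(0.372) = 0.5307
Sum ≈ 2.1090 → 2.109 bits.

2.109 bits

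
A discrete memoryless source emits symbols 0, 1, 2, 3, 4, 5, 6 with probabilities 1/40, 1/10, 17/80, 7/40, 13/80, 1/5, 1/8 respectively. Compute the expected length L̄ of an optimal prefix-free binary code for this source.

Repeatedly combine the two least-probable nodes; the expected code length is the sum of the merged weights.
merge 1/40 + 1/10 → 1/8
merge 1/8 + 1/8 → 1/4
merge 13/80 + 7/40 → 27/80
merge 1/5 + 17/80 → 33/80
merge 1/4 + 27/80 → 47/80
merge 33/80 + 47/80 → 1
L = 1/8 + 1/4 + 27/80 + 33/80 + 47/80 + 1 = 217/80 = 2.7125 bits/symbol.

2.7125 bits/symbol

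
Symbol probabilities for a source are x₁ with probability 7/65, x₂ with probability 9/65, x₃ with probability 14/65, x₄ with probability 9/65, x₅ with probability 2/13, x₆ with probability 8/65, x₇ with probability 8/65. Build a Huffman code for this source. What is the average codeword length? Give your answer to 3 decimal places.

2.785 bits/symbol

Repeatedly combine the two least-probable nodes; the expected code length is the sum of the merged weights.
merge 7/65 + 8/65 → 3/13
merge 8/65 + 9/65 → 17/65
merge 9/65 + 2/13 → 19/65
merge 14/65 + 3/13 → 29/65
merge 17/65 + 19/65 → 36/65
merge 29/65 + 36/65 → 1
L = 3/13 + 17/65 + 19/65 + 29/65 + 36/65 + 1 = 181/65 ≈ 2.785 bits/symbol.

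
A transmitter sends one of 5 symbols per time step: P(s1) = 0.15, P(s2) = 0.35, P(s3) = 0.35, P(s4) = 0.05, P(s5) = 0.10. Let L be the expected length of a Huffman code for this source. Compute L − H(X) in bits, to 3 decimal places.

Entropy H = −Σ p log₂ p ≈ 2.0190 bits.
Huffman merges: 1/20+1/10→3/20; 3/20+3/20→3/10; 3/10+7/20→13/20; 7/20+13/20→1. L = 21/10 ≈ 2.1000.
L − H = 2.1000 − 2.0190 = 0.081 bits.

0.081 bits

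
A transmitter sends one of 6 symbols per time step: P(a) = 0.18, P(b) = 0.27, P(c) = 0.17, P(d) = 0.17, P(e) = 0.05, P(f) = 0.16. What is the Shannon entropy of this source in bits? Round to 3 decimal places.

H = −Σ pᵢ log₂ pᵢ.
−0.18·log₂(0.18) = 0.4453
−0.27·log₂(0.27) = 0.5100
−0.17·log₂(0.17) = 0.4346
−0.17·log₂(0.17) = 0.4346
−0.05·log₂(0.05) = 0.2161
−0.16·log₂(0.16) = 0.4230
Sum ≈ 2.4636 → 2.464 bits.

2.464 bits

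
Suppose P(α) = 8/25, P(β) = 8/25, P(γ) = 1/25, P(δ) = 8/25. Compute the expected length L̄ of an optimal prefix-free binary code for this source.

Repeatedly combine the two least-probable nodes; the expected code length is the sum of the merged weights.
merge 1/25 + 8/25 → 9/25
merge 8/25 + 8/25 → 16/25
merge 9/25 + 16/25 → 1
L = 9/25 + 16/25 + 1 = 2 bits/symbol.

2 bits/symbol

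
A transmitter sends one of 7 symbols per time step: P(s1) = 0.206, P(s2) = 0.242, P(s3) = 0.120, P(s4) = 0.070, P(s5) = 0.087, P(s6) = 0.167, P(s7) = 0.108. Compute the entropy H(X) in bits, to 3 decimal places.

2.685 bits

H = −Σ pᵢ log₂ pᵢ.
−0.206·log₂(0.206) = 0.4695
−0.242·log₂(0.242) = 0.4954
−0.120·log₂(0.120) = 0.3671
−0.070·log₂(0.070) = 0.2686
−0.087·log₂(0.087) = 0.3065
−0.167·log₂(0.167) = 0.4312
−0.108·log₂(0.108) = 0.3468
Sum ≈ 2.6850 → 2.685 bits.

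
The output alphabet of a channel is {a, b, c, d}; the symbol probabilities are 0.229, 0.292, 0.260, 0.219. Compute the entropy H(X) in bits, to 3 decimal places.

H = −Σ pᵢ log₂ pᵢ.
−0.229·log₂(0.229) = 0.4870
−0.292·log₂(0.292) = 0.5186
−0.260·log₂(0.260) = 0.5053
−0.219·log₂(0.219) = 0.4798
Sum ≈ 1.9907 → 1.991 bits.

1.991 bits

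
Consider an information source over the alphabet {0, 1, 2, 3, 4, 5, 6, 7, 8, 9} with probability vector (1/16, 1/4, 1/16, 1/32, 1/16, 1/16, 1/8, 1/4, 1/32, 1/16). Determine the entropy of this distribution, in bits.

Each probability is a power of 1/2, so log₂(1/p) is an integer.
H = Σ p·log₂(1/p) = 1/16·4 + 1/4·2 + 1/16·4 + 1/32·5 + 1/16·4 + 1/16·4 + 1/8·3 + 1/4·2 + 1/32·5 + 1/16·4 = 2.9375 bits.

2.9375 bits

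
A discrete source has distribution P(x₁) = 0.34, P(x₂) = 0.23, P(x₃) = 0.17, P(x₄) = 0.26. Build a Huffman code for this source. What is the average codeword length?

2 bits/symbol

Repeatedly combine the two least-probable nodes; the expected code length is the sum of the merged weights.
merge 17/100 + 23/100 → 2/5
merge 13/50 + 17/50 → 3/5
merge 2/5 + 3/5 → 1
L = 2/5 + 3/5 + 1 = 2 bits/symbol.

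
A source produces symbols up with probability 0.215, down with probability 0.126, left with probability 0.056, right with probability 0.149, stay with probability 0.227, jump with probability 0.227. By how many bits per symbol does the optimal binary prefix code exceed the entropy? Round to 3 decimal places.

Entropy H = −Σ p log₂ p ≈ 2.4667 bits.
Huffman merges: 7/125+63/500→91/500; 149/1000+91/500→331/1000; 43/200+227/1000→221/500; 227/1000+331/1000→279/500; 221/500+279/500→1. L = 2513/1000 ≈ 2.5130.
L − H = 2.5130 − 2.4667 = 0.046 bits.

0.046 bits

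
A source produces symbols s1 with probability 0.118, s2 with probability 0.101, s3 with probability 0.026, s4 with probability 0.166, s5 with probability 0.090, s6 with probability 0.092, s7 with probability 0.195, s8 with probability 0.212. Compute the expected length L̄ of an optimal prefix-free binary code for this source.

2.902 bits/symbol

Repeatedly combine the two least-probable nodes; the expected code length is the sum of the merged weights.
merge 13/500 + 9/100 → 29/250
merge 23/250 + 101/1000 → 193/1000
merge 29/250 + 59/500 → 117/500
merge 83/500 + 193/1000 → 359/1000
merge 39/200 + 53/250 → 407/1000
merge 117/500 + 359/1000 → 593/1000
merge 407/1000 + 593/1000 → 1
L = 29/250 + 193/1000 + 117/500 + 359/1000 + 407/1000 + 593/1000 + 1 = 1451/500 = 2.902 bits/symbol.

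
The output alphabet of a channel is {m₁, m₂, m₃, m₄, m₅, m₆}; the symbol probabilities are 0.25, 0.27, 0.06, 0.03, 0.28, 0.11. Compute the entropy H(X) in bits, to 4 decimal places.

2.2698 bits

H = −Σ pᵢ log₂ pᵢ.
−0.25·log₂(0.25) = 0.5000
−0.27·log₂(0.27) = 0.5100
−0.06·log₂(0.06) = 0.2435
−0.03·log₂(0.03) = 0.1518
−0.28·log₂(0.28) = 0.5142
−0.11·log₂(0.11) = 0.3503
Sum ≈ 2.2698 → 2.2698 bits.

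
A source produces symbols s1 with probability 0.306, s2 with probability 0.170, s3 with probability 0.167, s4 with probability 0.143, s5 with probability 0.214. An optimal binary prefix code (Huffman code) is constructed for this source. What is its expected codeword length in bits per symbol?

Repeatedly combine the two least-probable nodes; the expected code length is the sum of the merged weights.
merge 143/1000 + 167/1000 → 31/100
merge 17/100 + 107/500 → 48/125
merge 153/500 + 31/100 → 77/125
merge 48/125 + 77/125 → 1
L = 31/100 + 48/125 + 77/125 + 1 = 231/100 = 2.31 bits/symbol.

2.31 bits/symbol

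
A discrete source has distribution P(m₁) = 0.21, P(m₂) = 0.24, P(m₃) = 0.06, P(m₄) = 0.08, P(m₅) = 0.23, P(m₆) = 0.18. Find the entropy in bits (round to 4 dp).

H = −Σ pᵢ log₂ pᵢ.
−0.21·log₂(0.21) = 0.4728
−0.24·log₂(0.24) = 0.4941
−0.06·log₂(0.06) = 0.2435
−0.08·log₂(0.08) = 0.2915
−0.23·log₂(0.23) = 0.4877
−0.18·log₂(0.18) = 0.4453
Sum ≈ 2.4350 → 2.4350 bits.

2.4350 bits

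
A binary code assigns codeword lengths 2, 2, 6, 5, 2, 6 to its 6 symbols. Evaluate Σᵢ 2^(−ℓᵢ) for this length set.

0.8125

With common denominator 2^6 = 64: Σ 2^(−ℓᵢ) = 16/64 + 16/64 + 1/64 + 2/64 + 16/64 + 1/64 = 52/64 = 0.8125.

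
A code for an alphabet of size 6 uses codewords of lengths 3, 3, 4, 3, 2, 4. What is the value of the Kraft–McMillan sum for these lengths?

0.75

With common denominator 2^4 = 16: Σ 2^(−ℓᵢ) = 2/16 + 2/16 + 1/16 + 2/16 + 4/16 + 1/16 = 12/16 = 0.75.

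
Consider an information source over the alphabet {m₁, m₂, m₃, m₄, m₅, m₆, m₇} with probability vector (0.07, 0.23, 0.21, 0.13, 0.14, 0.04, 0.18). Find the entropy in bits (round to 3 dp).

H = −Σ pᵢ log₂ pᵢ.
−0.07·log₂(0.07) = 0.2686
−0.23·log₂(0.23) = 0.4877
−0.21·log₂(0.21) = 0.4728
−0.13·log₂(0.13) = 0.3826
−0.14·log₂(0.14) = 0.3971
−0.04·log₂(0.04) = 0.1858
−0.18·log₂(0.18) = 0.4453
Sum ≈ 2.6399 → 2.640 bits.

2.640 bits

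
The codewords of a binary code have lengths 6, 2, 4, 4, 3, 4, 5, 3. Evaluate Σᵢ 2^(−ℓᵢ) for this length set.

0.734375

With common denominator 2^6 = 64: Σ 2^(−ℓᵢ) = 1/64 + 16/64 + 4/64 + 4/64 + 8/64 + 4/64 + 2/64 + 8/64 = 47/64 = 0.734375.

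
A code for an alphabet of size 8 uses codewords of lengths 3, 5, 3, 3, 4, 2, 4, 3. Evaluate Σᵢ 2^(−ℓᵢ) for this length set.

0.90625

With common denominator 2^5 = 32: Σ 2^(−ℓᵢ) = 4/32 + 1/32 + 4/32 + 4/32 + 2/32 + 8/32 + 2/32 + 4/32 = 29/32 = 0.90625.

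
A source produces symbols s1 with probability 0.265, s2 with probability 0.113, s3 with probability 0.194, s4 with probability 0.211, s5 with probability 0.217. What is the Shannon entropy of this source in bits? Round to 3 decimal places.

H = −Σ pᵢ log₂ pᵢ.
−0.265·log₂(0.265) = 0.5077
−0.113·log₂(0.113) = 0.3555
−0.194·log₂(0.194) = 0.4590
−0.211·log₂(0.211) = 0.4736
−0.217·log₂(0.217) = 0.4783
Sum ≈ 2.2741 → 2.274 bits.

2.274 bits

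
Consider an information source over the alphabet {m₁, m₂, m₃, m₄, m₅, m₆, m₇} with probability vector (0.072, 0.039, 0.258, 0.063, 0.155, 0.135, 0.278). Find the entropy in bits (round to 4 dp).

H = −Σ pᵢ log₂ pᵢ.
−0.072·log₂(0.072) = 0.2733
−0.039·log₂(0.039) = 0.1825
−0.258·log₂(0.258) = 0.5043
−0.063·log₂(0.063) = 0.2513
−0.155·log₂(0.155) = 0.4169
−0.135·log₂(0.135) = 0.3900
−0.278·log₂(0.278) = 0.5134
Sum ≈ 2.5317 → 2.5317 bits.

2.5317 bits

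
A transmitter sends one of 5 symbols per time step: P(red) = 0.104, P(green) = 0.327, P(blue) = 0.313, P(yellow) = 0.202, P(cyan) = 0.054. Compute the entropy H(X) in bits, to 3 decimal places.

H = −Σ pᵢ log₂ pᵢ.
−0.104·log₂(0.104) = 0.3396
−0.327·log₂(0.327) = 0.5273
−0.313·log₂(0.313) = 0.5245
−0.202·log₂(0.202) = 0.4661
−0.054·log₂(0.054) = 0.2274
Sum ≈ 2.0850 → 2.085 bits.

2.085 bits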